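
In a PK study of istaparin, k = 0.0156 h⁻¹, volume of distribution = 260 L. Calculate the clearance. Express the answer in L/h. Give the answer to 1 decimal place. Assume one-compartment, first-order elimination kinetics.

4.1 L/h

CL = k × Vd = 0.0156 × 260 = 4.056 L/h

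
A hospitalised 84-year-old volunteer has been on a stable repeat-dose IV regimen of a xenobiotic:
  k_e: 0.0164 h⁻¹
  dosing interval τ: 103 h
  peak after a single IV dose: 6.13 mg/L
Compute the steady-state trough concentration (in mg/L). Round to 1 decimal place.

e^(−kτ) = e^(−0.01640 × 103) = 0.1847
Accumulation ratio R = 1 / (1 − e^(−kτ)) = 1 / (1 − 0.1847) = 1.227
Steady-state trough = C₀ × R × e^(−kτ) = 6.13 × 1.227 × 0.1847 = 1.389 mg/L

1.4 mg/L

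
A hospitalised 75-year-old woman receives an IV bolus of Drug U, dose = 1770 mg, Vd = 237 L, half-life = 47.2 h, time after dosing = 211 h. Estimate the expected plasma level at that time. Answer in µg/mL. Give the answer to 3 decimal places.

0.337 µg/mL

C₀ = Dose / Vd = 1770 / 237 = 7.468 mg/L
k = ln2 / t½ = 0.693147 / 47.2 = 0.01469 h⁻¹
C = C₀ · e^(−k·t) = 7.468 × e^(−0.01469 × 211)
  = 7.468 × 0.04507 = 0.3366 mg/L
(0.3366 mg/L = 0.3366 µg/mL)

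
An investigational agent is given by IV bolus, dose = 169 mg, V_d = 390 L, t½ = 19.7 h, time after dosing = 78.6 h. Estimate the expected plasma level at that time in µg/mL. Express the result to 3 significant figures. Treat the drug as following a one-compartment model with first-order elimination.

C₀ = Dose / Vd = 169.0 / 390 = 0.4333 mg/L
k = ln2 / t½ = 0.693147 / 19.7 = 0.03519 h⁻¹
C = C₀ · e^(−k·t) = 0.4333 × e^(−0.03519 × 78.6)
  = 0.4333 × 0.06292 = 0.02726 mg/L
(0.02726 mg/L = 0.02726 µg/mL)

0.0273 µg/mL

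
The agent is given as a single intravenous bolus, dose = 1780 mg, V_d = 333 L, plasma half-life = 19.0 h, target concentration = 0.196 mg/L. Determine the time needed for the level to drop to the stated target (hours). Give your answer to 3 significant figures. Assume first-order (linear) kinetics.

C₀ = Dose / Vd = 1780 / 333 = 5.345 mg/L
k = ln2 / t½ = 0.693147 / 19.0 = 0.03648 h⁻¹
t = ln(C₀ / C) / k = ln(5.345 / 0.196) / 0.03648
  = ln(27.27) / 0.03648 = 3.306 / 0.03648 = 90.63 h

90.6 h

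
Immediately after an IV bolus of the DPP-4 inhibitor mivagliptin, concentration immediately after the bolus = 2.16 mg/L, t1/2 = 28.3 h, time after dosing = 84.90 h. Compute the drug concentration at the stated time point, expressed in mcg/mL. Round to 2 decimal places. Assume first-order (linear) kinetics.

k = ln2 / t½ = 0.693147 / 28.3 = 0.02449 h⁻¹
t / t½ = 84.90 / 28.3 = 3 half-lives
C = C₀ × (1/2)^3 = 2.160 × 0.1250 = 0.2700 mg/L
(0.2700 mg/L = 0.2700 mcg/mL)

0.27 mcg/mL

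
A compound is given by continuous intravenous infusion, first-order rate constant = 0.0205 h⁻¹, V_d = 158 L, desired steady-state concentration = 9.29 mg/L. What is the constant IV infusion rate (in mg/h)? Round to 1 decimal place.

CL = k × Vd = 0.02050 × 158 = 3.239 L/h
At steady state, infusion rate R₀ = Css × CL = 9.29 × 3.239 = 30.09 mg/h

30.1 mg/h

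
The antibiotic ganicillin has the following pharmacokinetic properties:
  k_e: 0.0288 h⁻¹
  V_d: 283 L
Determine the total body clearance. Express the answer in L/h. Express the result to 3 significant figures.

8.15 L/h

CL = k × Vd = 0.0288 × 283 = 8.150 L/h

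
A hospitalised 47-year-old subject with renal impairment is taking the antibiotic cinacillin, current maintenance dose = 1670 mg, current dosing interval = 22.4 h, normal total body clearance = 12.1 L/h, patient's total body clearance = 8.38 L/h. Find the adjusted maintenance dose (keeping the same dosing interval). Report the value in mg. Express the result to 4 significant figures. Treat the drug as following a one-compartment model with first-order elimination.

To keep the same average steady-state level, dosing rate must scale with clearance.
CL ratio = 8.38 / 12.1 = 0.6926
New dose (same interval) = 1670 × 0.6926 = 1157 mg

1157 mg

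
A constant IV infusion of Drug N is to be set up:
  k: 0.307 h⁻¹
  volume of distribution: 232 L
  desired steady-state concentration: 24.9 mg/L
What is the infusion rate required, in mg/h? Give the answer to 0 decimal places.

1773 mg/h

CL = k × Vd = 0.3070 × 232 = 71.22 L/h
At steady state, infusion rate R₀ = Css × CL = 24.9 × 71.22 = 1773 mg/h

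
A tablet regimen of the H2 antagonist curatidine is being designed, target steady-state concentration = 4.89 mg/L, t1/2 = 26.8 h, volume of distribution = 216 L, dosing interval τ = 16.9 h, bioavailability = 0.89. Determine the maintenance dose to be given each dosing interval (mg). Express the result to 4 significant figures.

518.7 mg

k = ln2 / t½ = 0.693147 / 26.8 = 0.02586 h⁻¹
CL = k × Vd = 0.02586 × 216 = 5.586 L/h
At steady state, F × (Dose/τ) = Css × CL.
Dose = Css × CL × τ / F = 4.89 × 5.586 × 16.9 / 0.89 = 518.7 mg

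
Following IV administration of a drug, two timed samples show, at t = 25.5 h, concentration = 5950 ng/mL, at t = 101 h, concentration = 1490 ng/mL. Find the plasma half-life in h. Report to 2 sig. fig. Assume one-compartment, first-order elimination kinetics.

38 h

k = ln(C₁/C₂) / (t₂ − t₁) = ln(5950/1490) / (101 − 25.5)
  = 1.385 / 75.50 = 0.01834 h⁻¹
t½ = ln2 / k = 0.693147 / 0.01834 = 37.79 h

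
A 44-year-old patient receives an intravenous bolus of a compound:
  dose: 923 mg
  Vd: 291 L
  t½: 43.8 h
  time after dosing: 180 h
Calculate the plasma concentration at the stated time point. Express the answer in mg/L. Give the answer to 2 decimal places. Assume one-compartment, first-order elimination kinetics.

C₀ = Dose / Vd = 923.0 / 291 = 3.172 mg/L
k = ln2 / t½ = 0.693147 / 43.8 = 0.01583 h⁻¹
C = C₀ · e^(−k·t) = 3.172 × e^(−0.01583 × 180)
  = 3.172 × 0.05788 = 0.1836 mg/L

0.18 mg/L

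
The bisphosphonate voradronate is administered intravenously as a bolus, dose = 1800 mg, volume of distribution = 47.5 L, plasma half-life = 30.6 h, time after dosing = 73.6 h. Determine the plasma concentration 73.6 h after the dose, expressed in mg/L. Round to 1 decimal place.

C₀ = Dose / Vd = 1800 / 47.5 = 37.89 mg/L
k = ln2 / t½ = 0.693147 / 30.6 = 0.02265 h⁻¹
C = C₀ · e^(−k·t) = 37.89 × e^(−0.02265 × 73.6)
  = 37.89 × 0.1888 = 7.154 mg/L

7.2 mg/L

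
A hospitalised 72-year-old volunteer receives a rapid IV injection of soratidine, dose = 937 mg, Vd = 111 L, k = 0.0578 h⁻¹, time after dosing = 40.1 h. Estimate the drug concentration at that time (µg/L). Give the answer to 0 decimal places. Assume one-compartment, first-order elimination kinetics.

C₀ = Dose / Vd = 937.0 / 111 = 8.441 mg/L
C = C₀ · e^(−k·t) = 8.441 × e^(−0.05780 × 40.1)
  = 8.441 × 0.09849 = 0.8314 mg/L
Convert: 0.8314 mg/L × 1000 = 831.4 µg/L

831 µg/L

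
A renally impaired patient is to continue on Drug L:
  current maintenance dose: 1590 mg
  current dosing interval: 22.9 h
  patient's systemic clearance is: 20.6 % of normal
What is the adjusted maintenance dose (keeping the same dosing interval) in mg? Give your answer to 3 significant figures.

328 mg

To keep the same average steady-state level, dosing rate must scale with clearance.
CL ratio = 20.6 / 100 = 0.2060
New dose (same interval) = 1590 × 0.2060 = 327.5 mg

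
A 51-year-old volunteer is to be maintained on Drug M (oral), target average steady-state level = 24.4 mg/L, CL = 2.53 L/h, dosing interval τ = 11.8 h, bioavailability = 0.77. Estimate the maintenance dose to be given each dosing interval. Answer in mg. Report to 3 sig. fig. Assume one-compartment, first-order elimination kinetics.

At steady state, F × (Dose/τ) = Css × CL.
Dose = Css × CL × τ / F = 24.4 × 2.530 × 11.8 / 0.77 = 946.0 mg

946 mg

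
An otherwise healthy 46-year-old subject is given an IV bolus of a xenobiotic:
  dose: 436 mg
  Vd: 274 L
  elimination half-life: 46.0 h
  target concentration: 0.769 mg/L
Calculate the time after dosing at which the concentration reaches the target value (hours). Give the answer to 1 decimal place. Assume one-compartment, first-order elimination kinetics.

C₀ = Dose / Vd = 436.0 / 274 = 1.591 mg/L
k = ln2 / t½ = 0.693147 / 46.0 = 0.01507 h⁻¹
t = ln(C₀ / C) / k = ln(1.591 / 0.769) / 0.01507
  = ln(2.069) / 0.01507 = 0.7271 / 0.01507 = 48.25 h

48.3 h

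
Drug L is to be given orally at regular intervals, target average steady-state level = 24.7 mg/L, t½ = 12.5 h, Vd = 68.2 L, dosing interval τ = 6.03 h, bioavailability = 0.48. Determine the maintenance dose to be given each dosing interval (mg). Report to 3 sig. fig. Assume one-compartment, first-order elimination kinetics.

k = ln2 / t½ = 0.693147 / 12.5 = 0.05545 h⁻¹
CL = k × Vd = 0.05545 × 68.2 = 3.782 L/h
At steady state, F × (Dose/τ) = Css × CL.
Dose = Css × CL × τ / F = 24.7 × 3.782 × 6.03 / 0.48 = 1174 mg

1170 mg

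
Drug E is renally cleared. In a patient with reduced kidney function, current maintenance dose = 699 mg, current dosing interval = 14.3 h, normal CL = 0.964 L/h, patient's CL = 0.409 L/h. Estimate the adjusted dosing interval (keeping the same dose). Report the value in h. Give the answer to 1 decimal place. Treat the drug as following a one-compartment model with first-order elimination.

33.7 h

To keep the same average steady-state level, dosing rate must scale with clearance.
CL ratio = 0.409 / 0.964 = 0.4243
New interval (same dose) = 14.3 / 0.4243 = 33.70 h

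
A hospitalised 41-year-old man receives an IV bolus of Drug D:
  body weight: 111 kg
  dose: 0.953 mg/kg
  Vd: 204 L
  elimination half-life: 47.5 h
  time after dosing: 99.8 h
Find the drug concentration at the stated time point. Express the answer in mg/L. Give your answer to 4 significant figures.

Total dose = 0.953 × 111 = 105.8 mg
C₀ = Dose / Vd = 105.8 / 204 = 0.5186 mg/L
k = ln2 / t½ = 0.693147 / 47.5 = 0.01459 h⁻¹
C = C₀ · e^(−k·t) = 0.5186 × e^(−0.01459 × 99.8)
  = 0.5186 × 0.2331 = 0.1209 mg/L

0.1209 mg/L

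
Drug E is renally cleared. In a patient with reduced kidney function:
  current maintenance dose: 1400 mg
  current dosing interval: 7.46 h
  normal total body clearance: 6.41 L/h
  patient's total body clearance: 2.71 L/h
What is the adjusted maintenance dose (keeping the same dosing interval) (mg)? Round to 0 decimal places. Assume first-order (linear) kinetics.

To keep the same average steady-state level, dosing rate must scale with clearance.
CL ratio = 2.71 / 6.41 = 0.4228
New dose (same interval) = 1400 × 0.4228 = 591.9 mg

592 mg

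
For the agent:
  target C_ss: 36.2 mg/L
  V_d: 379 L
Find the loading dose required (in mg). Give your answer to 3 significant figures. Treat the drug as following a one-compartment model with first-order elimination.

LD = Css × Vd = 36.2 × 379 = 13720 mg

13700 mg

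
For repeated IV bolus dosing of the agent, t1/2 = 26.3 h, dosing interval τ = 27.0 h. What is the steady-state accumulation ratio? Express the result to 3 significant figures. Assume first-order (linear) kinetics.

1.96

k = ln2 / t½ = 0.693147 / 26.3 = 0.02636 h⁻¹
e^(−kτ) = e^(−0.02636 × 27.0) = 0.4908
Accumulation ratio R = 1 / (1 − e^(−kτ)) = 1 / (1 − 0.4908) = 1.964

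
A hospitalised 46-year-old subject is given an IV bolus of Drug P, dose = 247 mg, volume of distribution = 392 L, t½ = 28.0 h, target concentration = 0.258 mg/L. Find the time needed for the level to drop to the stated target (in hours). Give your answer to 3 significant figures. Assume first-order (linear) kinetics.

C₀ = Dose / Vd = 247.0 / 392 = 0.6301 mg/L
k = ln2 / t½ = 0.693147 / 28.0 = 0.02476 h⁻¹
t = ln(C₀ / C) / k = ln(0.6301 / 0.258) / 0.02476
  = ln(2.442) / 0.02476 = 0.8928 / 0.02476 = 36.06 h

36.1 h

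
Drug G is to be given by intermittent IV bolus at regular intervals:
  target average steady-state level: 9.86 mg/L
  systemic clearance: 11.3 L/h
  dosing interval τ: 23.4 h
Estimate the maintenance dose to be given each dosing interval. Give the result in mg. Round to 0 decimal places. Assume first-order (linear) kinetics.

2607 mg

At steady state, Dose/τ = Css × CL.
Dose = Css × CL × τ = 9.86 × 11.30 × 23.4 = 2607 mg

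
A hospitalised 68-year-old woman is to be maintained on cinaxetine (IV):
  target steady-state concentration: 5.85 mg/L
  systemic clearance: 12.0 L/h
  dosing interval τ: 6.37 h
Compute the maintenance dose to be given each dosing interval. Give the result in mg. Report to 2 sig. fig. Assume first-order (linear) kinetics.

At steady state, Dose/τ = Css × CL.
Dose = Css × CL × τ = 5.85 × 12.00 × 6.37 = 447.2 mg

450 mg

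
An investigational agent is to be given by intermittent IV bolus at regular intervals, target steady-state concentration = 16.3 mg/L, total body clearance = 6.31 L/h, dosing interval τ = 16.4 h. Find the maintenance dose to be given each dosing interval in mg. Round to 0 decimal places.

At steady state, Dose/τ = Css × CL.
Dose = Css × CL × τ = 16.3 × 6.310 × 16.4 = 1687 mg

1687 mg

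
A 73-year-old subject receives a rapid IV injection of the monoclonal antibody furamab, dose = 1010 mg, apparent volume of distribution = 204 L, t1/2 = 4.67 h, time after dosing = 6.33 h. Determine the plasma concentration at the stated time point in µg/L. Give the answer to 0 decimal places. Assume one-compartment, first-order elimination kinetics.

1935 µg/L

C₀ = Dose / Vd = 1010 / 204 = 4.951 mg/L
k = ln2 / t½ = 0.693147 / 4.67 = 0.1484 h⁻¹
C = C₀ · e^(−k·t) = 4.951 × e^(−0.1484 × 6.33)
  = 4.951 × 0.3909 = 1.935 mg/L
Convert: 1.935 mg/L × 1000 = 1935 µg/L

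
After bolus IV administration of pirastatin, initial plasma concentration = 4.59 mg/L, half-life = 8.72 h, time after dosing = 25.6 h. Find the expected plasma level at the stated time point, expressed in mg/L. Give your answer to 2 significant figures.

0.60 mg/L

k = ln2 / t½ = 0.693147 / 8.72 = 0.07949 h⁻¹
C = C₀ · e^(−k·t) = 4.590 × e^(−0.07949 × 25.6)
  = 4.590 × 0.1307 = 0.5999 mg/L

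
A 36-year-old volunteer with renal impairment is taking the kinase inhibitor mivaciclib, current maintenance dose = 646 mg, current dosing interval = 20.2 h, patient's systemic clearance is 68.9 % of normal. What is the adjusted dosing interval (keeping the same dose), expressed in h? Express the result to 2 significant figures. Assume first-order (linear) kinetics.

To keep the same average steady-state level, dosing rate must scale with clearance.
CL ratio = 68.9 / 100 = 0.6890
New interval (same dose) = 20.2 / 0.6890 = 29.32 h

29 h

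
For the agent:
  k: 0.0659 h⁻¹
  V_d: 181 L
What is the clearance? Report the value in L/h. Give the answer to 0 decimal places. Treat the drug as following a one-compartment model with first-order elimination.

CL = k × Vd = 0.0659 × 181 = 11.93 L/h

12 L/h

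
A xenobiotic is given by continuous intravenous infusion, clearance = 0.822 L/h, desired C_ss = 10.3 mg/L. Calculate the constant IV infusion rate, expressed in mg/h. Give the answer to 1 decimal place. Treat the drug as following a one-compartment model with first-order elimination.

At steady state, infusion rate R₀ = Css × CL = 10.3 × 0.8220 = 8.467 mg/h

8.5 mg/h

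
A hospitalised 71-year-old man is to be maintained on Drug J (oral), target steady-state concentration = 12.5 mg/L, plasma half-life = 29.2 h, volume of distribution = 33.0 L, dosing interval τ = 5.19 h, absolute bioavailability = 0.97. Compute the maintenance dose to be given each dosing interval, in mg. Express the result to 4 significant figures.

52.39 mg

k = ln2 / t½ = 0.693147 / 29.2 = 0.02374 h⁻¹
CL = k × Vd = 0.02374 × 33.0 = 0.7834 L/h
At steady state, F × (Dose/τ) = Css × CL.
Dose = Css × CL × τ / F = 12.5 × 0.7834 × 5.19 / 0.97 = 52.39 mg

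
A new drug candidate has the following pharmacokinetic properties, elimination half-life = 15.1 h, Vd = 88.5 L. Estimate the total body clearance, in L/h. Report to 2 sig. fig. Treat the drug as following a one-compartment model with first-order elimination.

4.1 L/h

k = ln2 / t½ = 0.693147 / 15.1 = 0.04590 h⁻¹
CL = k × Vd = 0.04590 × 88.5 = 4.062 L/h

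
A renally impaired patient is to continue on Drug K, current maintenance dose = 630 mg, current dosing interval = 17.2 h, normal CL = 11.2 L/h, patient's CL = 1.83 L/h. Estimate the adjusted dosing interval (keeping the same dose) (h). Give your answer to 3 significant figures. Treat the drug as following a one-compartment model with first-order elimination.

To keep the same average steady-state level, dosing rate must scale with clearance.
CL ratio = 1.83 / 11.2 = 0.1634
New interval (same dose) = 17.2 / 0.1634 = 105.3 h

105 h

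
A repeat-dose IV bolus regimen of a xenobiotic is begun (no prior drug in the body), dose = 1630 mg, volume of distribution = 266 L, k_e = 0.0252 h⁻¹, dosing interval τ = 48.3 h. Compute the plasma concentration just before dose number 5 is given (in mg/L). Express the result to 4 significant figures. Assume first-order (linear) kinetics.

2.558 mg/L

C₀ per dose = Dose / Vd = 1630 / 266 = 6.128 mg/L
Fraction remaining after one interval: r = e^(−kτ) = e^(−0.02520 × 48.3) = 0.2961
Before dose 5, 4 doses have been given (aged 1τ, 2τ, 3τ, 4τ).
C_trough = C₀ × (r + r² + … + r^4) = C₀ × r(1−r^4)/(1−r)
        = 6.128 × 0.2961 × (1 − 0.007687) / (1 − 0.2961) = 2.558 mg/L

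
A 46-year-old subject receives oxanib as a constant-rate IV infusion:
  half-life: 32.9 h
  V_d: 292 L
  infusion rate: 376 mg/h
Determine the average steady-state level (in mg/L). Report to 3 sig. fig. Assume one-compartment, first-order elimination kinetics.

k = ln2 / t½ = 0.693147 / 32.9 = 0.02107 h⁻¹
CL = k × Vd = 0.02107 × 292 = 6.152 L/h
At steady state Css = R₀ / CL = 376 / 6.152 = 61.12 mg/L

61.1 mg/L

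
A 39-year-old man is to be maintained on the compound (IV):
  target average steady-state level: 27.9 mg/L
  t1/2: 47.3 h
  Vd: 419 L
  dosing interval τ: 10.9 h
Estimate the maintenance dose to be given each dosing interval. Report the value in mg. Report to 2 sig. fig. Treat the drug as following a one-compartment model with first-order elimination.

1900 mg

k = ln2 / t½ = 0.693147 / 47.3 = 0.01465 h⁻¹
CL = k × Vd = 0.01465 × 419 = 6.138 L/h
At steady state, Dose/τ = Css × CL.
Dose = Css × CL × τ = 27.9 × 6.138 × 10.9 = 1867 mg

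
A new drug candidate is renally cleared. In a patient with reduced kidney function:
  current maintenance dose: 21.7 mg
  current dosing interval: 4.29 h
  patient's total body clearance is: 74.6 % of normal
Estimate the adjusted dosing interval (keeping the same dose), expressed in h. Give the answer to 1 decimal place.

5.8 h

To keep the same average steady-state level, dosing rate must scale with clearance.
CL ratio = 74.6 / 100 = 0.7460
New interval (same dose) = 4.29 / 0.7460 = 5.751 h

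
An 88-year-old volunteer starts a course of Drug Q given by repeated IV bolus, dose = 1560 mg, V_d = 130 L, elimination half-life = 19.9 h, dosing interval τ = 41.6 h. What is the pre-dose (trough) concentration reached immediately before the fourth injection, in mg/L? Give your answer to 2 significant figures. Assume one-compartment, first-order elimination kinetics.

C₀ per dose = Dose / Vd = 1560 / 130 = 12.00 mg/L
k = ln2 / t½ = 0.693147 / 19.9 = 0.03483 h⁻¹
Fraction remaining after one interval: r = e^(−kτ) = e^(−0.03483 × 41.6) = 0.2348
Before dose 4, 3 doses have been given (aged 1τ, 2τ, 3τ).
C_trough = C₀ × (r + r² + … + r^3) = C₀ × r(1−r^3)/(1−r)
        = 12.00 × 0.2348 × (1 − 0.01294) / (1 − 0.2348) = 3.635 mg/L

3.6 mg/L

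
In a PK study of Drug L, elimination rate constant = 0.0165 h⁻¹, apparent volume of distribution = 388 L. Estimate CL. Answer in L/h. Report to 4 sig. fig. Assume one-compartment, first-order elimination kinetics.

6.402 L/h

CL = k × Vd = 0.0165 × 388 = 6.402 L/h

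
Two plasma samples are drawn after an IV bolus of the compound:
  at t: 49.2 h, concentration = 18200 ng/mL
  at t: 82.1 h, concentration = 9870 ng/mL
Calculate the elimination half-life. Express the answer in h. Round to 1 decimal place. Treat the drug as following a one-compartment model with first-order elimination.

37.3 h

k = ln(C₁/C₂) / (t₂ − t₁) = ln(18200/9870) / (82.1 − 49.2)
  = 0.6119 / 32.90 = 0.01860 h⁻¹
t½ = ln2 / k = 0.693147 / 0.01860 = 37.27 h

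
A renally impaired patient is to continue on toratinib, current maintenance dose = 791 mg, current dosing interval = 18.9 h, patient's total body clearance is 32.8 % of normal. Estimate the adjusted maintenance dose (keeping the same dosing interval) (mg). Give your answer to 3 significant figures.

To keep the same average steady-state level, dosing rate must scale with clearance.
CL ratio = 32.8 / 100 = 0.3280
New dose (same interval) = 791 × 0.3280 = 259.4 mg

259 mg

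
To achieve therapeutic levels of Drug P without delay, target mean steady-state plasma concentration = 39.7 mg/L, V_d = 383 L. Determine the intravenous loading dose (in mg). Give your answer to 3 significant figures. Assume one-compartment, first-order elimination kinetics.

LD = Css × Vd = 39.7 × 383 = 15210 mg

15200 mg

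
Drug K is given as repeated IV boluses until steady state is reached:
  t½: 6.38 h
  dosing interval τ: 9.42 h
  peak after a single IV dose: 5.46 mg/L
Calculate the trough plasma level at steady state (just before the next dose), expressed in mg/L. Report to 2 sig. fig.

3.1 mg/L

k = ln2 / t½ = 0.693147 / 6.38 = 0.1086 h⁻¹
e^(−kτ) = e^(−0.1086 × 9.42) = 0.3595
Accumulation ratio R = 1 / (1 − e^(−kτ)) = 1 / (1 − 0.3595) = 1.561
Steady-state trough = C₀ × R × e^(−kτ) = 5.46 × 1.561 × 0.3595 = 3.064 mg/L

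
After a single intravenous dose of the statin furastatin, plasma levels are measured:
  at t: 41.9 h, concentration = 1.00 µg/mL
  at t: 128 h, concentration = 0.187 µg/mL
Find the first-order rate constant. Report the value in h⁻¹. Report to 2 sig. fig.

0.019 h⁻¹

k = ln(C₁/C₂) / (t₂ − t₁) = ln(1.00/0.187) / (128 − 41.9)
  = 1.677 / 86.10 = 0.01948 h⁻¹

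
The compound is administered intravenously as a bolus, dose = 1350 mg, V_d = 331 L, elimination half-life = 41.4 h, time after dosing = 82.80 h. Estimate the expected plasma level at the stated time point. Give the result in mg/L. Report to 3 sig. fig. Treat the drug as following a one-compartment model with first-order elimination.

C₀ = Dose / Vd = 1350 / 331 = 4.079 mg/L
k = ln2 / t½ = 0.693147 / 41.4 = 0.01674 h⁻¹
t / t½ = 82.80 / 41.4 = 2 half-lives
C = C₀ × (1/2)^2 = 4.079 × 0.2500 = 1.020 mg/L

1.02 mg/L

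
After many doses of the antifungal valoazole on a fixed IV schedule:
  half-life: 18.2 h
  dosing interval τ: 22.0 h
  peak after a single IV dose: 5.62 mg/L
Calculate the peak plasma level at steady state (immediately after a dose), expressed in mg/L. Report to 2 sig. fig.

9.9 mg/L

k = ln2 / t½ = 0.693147 / 18.2 = 0.03809 h⁻¹
e^(−kτ) = e^(−0.03809 × 22.0) = 0.4326
Accumulation ratio R = 1 / (1 − e^(−kτ)) = 1 / (1 − 0.4326) = 1.762
Steady-state peak = C₀ × R = 5.62 × 1.762 = 9.902 mg/L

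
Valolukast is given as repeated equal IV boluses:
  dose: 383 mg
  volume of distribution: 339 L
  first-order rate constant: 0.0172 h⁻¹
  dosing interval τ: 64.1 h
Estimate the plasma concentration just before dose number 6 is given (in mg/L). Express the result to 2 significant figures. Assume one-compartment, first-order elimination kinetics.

0.56 mg/L

C₀ per dose = Dose / Vd = 383 / 339 = 1.130 mg/L
Fraction remaining after one interval: r = e^(−kτ) = e^(−0.01720 × 64.1) = 0.3320
Before dose 6, 5 doses have been given (aged 1τ, 2τ, 3τ, 4τ, 5τ).
C_trough = C₀ × (r + r² + … + r^5) = C₀ × r(1−r^5)/(1−r)
        = 1.130 × 0.3320 × (1 − 0.004034) / (1 − 0.3320) = 0.5594 mg/L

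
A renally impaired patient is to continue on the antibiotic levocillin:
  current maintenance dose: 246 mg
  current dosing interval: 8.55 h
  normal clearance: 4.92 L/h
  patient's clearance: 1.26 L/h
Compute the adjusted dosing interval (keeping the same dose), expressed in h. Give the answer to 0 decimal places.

33 h

To keep the same average steady-state level, dosing rate must scale with clearance.
CL ratio = 1.26 / 4.92 = 0.2561
New interval (same dose) = 8.55 / 0.2561 = 33.39 h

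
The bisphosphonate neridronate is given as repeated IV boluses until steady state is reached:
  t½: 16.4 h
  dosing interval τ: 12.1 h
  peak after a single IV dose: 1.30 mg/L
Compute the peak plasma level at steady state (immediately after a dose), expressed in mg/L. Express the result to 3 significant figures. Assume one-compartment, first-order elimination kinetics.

k = ln2 / t½ = 0.693147 / 16.4 = 0.04227 h⁻¹
e^(−kτ) = e^(−0.04227 × 12.1) = 0.5996
Accumulation ratio R = 1 / (1 − e^(−kτ)) = 1 / (1 − 0.5996) = 2.498
Steady-state peak = C₀ × R = 1.30 × 2.498 = 3.247 mg/L

3.25 mg/L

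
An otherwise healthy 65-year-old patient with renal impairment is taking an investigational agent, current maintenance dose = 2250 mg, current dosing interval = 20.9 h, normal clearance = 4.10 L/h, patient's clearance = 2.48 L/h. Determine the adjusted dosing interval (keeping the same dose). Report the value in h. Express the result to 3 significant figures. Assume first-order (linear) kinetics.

To keep the same average steady-state level, dosing rate must scale with clearance.
CL ratio = 2.48 / 4.10 = 0.6049
New interval (same dose) = 20.9 / 0.6049 = 34.55 h

34.6 h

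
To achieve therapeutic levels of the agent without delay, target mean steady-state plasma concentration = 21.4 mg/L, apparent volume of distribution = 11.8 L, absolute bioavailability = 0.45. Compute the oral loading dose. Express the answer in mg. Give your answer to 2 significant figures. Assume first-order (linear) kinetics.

560 mg

LD = Css × Vd / F = 21.4 × 11.8 / 0.45 = 561.2 mg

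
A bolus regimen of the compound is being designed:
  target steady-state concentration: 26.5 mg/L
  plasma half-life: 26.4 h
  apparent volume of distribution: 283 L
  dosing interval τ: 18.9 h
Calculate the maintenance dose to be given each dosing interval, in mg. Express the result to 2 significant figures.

k = ln2 / t½ = 0.693147 / 26.4 = 0.02626 h⁻¹
CL = k × Vd = 0.02626 × 283 = 7.432 L/h
At steady state, Dose/τ = Css × CL.
Dose = Css × CL × τ = 26.5 × 7.432 × 18.9 = 3722 mg

3700 mg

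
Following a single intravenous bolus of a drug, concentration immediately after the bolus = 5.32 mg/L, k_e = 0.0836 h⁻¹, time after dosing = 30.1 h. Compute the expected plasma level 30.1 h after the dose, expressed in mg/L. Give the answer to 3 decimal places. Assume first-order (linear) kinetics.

C = C₀ · e^(−k·t) = 5.320 × e^(−0.08360 × 30.1)
  = 5.320 × 0.08075 = 0.4296 mg/L

0.430 mg/L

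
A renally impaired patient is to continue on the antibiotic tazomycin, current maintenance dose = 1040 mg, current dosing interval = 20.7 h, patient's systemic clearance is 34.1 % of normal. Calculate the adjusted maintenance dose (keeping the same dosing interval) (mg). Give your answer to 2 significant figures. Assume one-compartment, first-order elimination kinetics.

To keep the same average steady-state level, dosing rate must scale with clearance.
CL ratio = 34.1 / 100 = 0.3410
New dose (same interval) = 1040 × 0.3410 = 354.6 mg

350 mg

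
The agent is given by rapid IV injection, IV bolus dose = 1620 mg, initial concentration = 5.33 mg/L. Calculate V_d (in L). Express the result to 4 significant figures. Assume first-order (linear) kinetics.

303.9 L

Vd = Dose / C₀ = 1620 / 5.33 = 303.9 L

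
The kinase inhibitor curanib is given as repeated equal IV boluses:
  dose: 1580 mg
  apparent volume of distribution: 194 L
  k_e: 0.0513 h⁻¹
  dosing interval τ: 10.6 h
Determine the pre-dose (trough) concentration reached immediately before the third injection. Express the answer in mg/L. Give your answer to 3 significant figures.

C₀ per dose = Dose / Vd = 1580 / 194 = 8.144 mg/L
Fraction remaining after one interval: r = e^(−kτ) = e^(−0.05130 × 10.6) = 0.5805
Before dose 3, 2 doses have been given (aged 1τ, 2τ).
C_trough = C₀ × (r + r²) = 8.144 × (0.5805 + 0.3370) = 7.472 mg/L

7.47 mg/L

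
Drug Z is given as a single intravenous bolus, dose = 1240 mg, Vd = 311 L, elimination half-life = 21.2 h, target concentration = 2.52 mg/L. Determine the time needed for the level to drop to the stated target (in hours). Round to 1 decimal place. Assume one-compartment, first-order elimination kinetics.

C₀ = Dose / Vd = 1240 / 311 = 3.987 mg/L
k = ln2 / t½ = 0.693147 / 21.2 = 0.03270 h⁻¹
t = ln(C₀ / C) / k = ln(3.987 / 2.52) / 0.03270
  = ln(1.582) / 0.03270 = 0.4587 / 0.03270 = 14.03 h

14.0 h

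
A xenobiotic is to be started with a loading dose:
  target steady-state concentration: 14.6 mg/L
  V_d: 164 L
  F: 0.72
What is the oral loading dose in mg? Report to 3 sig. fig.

3330 mg

LD = Css × Vd / F = 14.6 × 164 / 0.72 = 3326 mg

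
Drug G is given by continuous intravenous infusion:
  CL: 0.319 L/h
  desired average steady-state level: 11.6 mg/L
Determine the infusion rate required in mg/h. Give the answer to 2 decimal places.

At steady state, infusion rate R₀ = Css × CL = 11.6 × 0.3190 = 3.700 mg/h

3.70 mg/h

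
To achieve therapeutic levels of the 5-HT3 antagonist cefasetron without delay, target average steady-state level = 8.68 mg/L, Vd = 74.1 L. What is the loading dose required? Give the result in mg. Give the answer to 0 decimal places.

643 mg

LD = Css × Vd = 8.68 × 74.1 = 643.2 mg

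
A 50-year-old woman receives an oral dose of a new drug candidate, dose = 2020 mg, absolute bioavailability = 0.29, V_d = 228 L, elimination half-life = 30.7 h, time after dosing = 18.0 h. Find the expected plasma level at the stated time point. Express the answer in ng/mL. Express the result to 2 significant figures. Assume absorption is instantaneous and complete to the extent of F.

Amount reaching circulation = F × Dose = 0.29 × 2020 = 585.8 mg
C₀ = F·Dose / Vd = 585.8 / 228 = 2.569 mg/L
k = ln2 / t½ = 0.693147 / 30.7 = 0.02258 h⁻¹
C = C₀ · e^(−k·t) = 2.569 × e^(−0.02258 × 18.0)
  = 2.569 × 0.6660 = 1.711 mg/L
Convert: 1.711 mg/L × 1000 = 1711 ng/mL

1700 ng/mL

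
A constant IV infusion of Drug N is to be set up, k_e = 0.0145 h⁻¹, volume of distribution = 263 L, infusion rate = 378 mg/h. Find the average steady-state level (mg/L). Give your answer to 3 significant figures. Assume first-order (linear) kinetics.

99.1 mg/L

CL = k × Vd = 0.01450 × 263 = 3.814 L/h
At steady state Css = R₀ / CL = 378 / 3.814 = 99.11 mg/L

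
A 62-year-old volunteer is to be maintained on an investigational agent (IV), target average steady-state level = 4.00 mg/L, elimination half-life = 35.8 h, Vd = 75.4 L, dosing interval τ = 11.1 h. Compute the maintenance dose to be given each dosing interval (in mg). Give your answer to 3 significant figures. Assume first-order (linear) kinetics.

64.8 mg

k = ln2 / t½ = 0.693147 / 35.8 = 0.01936 h⁻¹
CL = k × Vd = 0.01936 × 75.4 = 1.460 L/h
At steady state, Dose/τ = Css × CL.
Dose = Css × CL × τ = 4.00 × 1.460 × 11.1 = 64.82 mg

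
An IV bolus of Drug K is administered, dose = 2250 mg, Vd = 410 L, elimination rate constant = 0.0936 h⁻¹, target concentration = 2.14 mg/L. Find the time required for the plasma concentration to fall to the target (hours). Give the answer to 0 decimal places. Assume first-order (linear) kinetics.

C₀ = Dose / Vd = 2250 / 410 = 5.488 mg/L
t = ln(C₀ / C) / k = ln(5.488 / 2.14) / 0.09360
  = ln(2.564) / 0.09360 = 0.9416 / 0.09360 = 10.06 h

10 h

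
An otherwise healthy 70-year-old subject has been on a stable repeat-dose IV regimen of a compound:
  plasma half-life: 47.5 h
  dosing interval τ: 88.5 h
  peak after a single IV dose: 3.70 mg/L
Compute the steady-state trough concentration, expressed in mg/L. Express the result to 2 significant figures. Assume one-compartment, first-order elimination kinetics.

k = ln2 / t½ = 0.693147 / 47.5 = 0.01459 h⁻¹
e^(−kτ) = e^(−0.01459 × 88.5) = 0.2749
Accumulation ratio R = 1 / (1 − e^(−kτ)) = 1 / (1 − 0.2749) = 1.379
Steady-state trough = C₀ × R × e^(−kτ) = 3.70 × 1.379 × 0.2749 = 1.403 mg/L

1.4 mg/L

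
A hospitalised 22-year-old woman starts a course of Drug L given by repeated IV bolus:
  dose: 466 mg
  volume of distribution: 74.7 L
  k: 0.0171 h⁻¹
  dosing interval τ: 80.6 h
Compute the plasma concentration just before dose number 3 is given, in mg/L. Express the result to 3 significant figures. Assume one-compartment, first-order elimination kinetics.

1.97 mg/L

C₀ per dose = Dose / Vd = 466 / 74.7 = 6.238 mg/L
Fraction remaining after one interval: r = e^(−kτ) = e^(−0.01710 × 80.6) = 0.2520
Before dose 3, 2 doses have been given (aged 1τ, 2τ).
C_trough = C₀ × (r + r²) = 6.238 × (0.2520 + 0.06350) = 1.968 mg/L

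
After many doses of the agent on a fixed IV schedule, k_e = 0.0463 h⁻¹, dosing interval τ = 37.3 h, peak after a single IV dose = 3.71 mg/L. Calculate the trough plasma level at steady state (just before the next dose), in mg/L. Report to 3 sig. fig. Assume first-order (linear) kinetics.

0.802 mg/L

e^(−kτ) = e^(−0.04630 × 37.3) = 0.1778
Accumulation ratio R = 1 / (1 − e^(−kτ)) = 1 / (1 − 0.1778) = 1.216
Steady-state trough = C₀ × R × e^(−kτ) = 3.71 × 1.216 × 0.1778 = 0.8021 mg/L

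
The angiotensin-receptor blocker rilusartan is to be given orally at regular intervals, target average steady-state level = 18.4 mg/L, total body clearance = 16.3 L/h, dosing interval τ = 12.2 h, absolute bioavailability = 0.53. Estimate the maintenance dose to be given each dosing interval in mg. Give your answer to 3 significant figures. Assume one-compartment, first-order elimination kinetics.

At steady state, F × (Dose/τ) = Css × CL.
Dose = Css × CL × τ / F = 18.4 × 16.30 × 12.2 / 0.53 = 6904 mg

6900 mg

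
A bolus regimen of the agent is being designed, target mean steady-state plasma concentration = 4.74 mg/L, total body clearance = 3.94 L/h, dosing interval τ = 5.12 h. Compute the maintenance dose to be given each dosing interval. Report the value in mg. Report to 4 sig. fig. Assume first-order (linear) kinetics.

At steady state, Dose/τ = Css × CL.
Dose = Css × CL × τ = 4.74 × 3.940 × 5.12 = 95.62 mg

95.62 mg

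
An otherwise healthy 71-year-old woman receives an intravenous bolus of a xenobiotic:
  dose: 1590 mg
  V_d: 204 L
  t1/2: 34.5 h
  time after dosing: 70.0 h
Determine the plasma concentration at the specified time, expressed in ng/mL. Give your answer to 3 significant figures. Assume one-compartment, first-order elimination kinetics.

C₀ = Dose / Vd = 1590 / 204 = 7.794 mg/L
k = ln2 / t½ = 0.693147 / 34.5 = 0.02009 h⁻¹
C = C₀ · e^(−k·t) = 7.794 × e^(−0.02009 × 70.0)
  = 7.794 × 0.2450 = 1.910 mg/L
Convert: 1.910 mg/L × 1000 = 1910 ng/mL

1910 ng/mL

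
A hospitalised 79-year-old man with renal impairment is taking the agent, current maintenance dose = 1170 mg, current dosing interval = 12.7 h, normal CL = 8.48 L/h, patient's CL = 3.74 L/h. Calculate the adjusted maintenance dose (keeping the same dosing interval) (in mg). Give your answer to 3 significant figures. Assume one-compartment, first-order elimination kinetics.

516 mg

To keep the same average steady-state level, dosing rate must scale with clearance.
CL ratio = 3.74 / 8.48 = 0.4410
New dose (same interval) = 1170 × 0.4410 = 516.0 mg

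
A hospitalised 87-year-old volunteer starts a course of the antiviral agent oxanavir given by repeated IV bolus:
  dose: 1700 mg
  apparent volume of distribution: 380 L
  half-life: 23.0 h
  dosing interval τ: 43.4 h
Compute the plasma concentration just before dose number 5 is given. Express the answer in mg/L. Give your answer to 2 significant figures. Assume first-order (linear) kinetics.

1.6 mg/L

C₀ per dose = Dose / Vd = 1700 / 380 = 4.474 mg/L
k = ln2 / t½ = 0.693147 / 23.0 = 0.03014 h⁻¹
Fraction remaining after one interval: r = e^(−kτ) = e^(−0.03014 × 43.4) = 0.2703
Before dose 5, 4 doses have been given (aged 1τ, 2τ, 3τ, 4τ).
C_trough = C₀ × (r + r² + … + r^4) = C₀ × r(1−r^4)/(1−r)
        = 4.474 × 0.2703 × (1 − 0.005338) / (1 − 0.2703) = 1.648 mg/L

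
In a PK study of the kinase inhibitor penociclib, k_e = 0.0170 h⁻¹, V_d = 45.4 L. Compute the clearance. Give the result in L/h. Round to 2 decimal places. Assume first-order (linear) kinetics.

CL = k × Vd = 0.0170 × 45.4 = 0.7718 L/h

0.77 L/h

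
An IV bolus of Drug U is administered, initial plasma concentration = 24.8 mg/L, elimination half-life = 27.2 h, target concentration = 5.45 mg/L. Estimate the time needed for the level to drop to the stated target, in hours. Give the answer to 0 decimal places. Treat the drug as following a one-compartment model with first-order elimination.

59 h

k = ln2 / t½ = 0.693147 / 27.2 = 0.02548 h⁻¹
t = ln(C₀ / C) / k = ln(24.80 / 5.45) / 0.02548
  = ln(4.550) / 0.02548 = 1.515 / 0.02548 = 59.46 h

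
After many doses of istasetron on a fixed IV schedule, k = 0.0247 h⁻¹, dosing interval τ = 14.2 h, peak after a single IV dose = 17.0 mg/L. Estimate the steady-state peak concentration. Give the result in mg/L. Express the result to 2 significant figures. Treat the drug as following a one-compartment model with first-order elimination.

e^(−kτ) = e^(−0.02470 × 14.2) = 0.7042
Accumulation ratio R = 1 / (1 − e^(−kτ)) = 1 / (1 − 0.7042) = 3.381
Steady-state peak = C₀ × R = 17.0 × 3.381 = 57.48 mg/L

57 mg/L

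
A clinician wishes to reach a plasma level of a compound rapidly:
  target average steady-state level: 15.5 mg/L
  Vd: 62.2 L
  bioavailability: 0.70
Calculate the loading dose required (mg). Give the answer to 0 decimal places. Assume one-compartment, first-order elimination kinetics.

1377 mg

LD = Css × Vd / F = 15.5 × 62.2 / 0.70 = 1377 mg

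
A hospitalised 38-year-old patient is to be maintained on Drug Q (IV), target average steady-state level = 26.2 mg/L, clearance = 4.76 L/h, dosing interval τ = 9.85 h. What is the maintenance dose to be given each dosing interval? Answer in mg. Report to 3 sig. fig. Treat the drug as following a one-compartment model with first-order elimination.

1230 mg

At steady state, Dose/τ = Css × CL.
Dose = Css × CL × τ = 26.2 × 4.760 × 9.85 = 1228 mg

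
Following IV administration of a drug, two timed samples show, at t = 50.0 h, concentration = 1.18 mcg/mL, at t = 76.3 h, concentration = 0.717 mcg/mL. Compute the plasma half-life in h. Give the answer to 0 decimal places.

37 h

k = ln(C₁/C₂) / (t₂ − t₁) = ln(1.18/0.717) / (76.3 − 50.0)
  = 0.4982 / 26.30 = 0.01894 h⁻¹
t½ = ln2 / k = 0.693147 / 0.01894 = 36.60 h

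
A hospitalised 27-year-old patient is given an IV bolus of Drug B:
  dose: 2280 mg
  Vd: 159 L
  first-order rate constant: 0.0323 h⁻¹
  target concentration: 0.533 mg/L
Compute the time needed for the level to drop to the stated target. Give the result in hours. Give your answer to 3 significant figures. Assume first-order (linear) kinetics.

102 h

C₀ = Dose / Vd = 2280 / 159 = 14.34 mg/L
t = ln(C₀ / C) / k = ln(14.34 / 0.533) / 0.03230
  = ln(26.90) / 0.03230 = 3.292 / 0.03230 = 101.9 h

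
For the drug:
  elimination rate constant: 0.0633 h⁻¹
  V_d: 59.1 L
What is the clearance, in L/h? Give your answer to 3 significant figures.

3.74 L/h

CL = k × Vd = 0.0633 × 59.1 = 3.741 L/h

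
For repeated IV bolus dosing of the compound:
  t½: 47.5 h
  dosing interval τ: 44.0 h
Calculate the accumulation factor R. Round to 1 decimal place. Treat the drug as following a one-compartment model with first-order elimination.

k = ln2 / t½ = 0.693147 / 47.5 = 0.01459 h⁻¹
e^(−kτ) = e^(−0.01459 × 44.0) = 0.5263
Accumulation ratio R = 1 / (1 − e^(−kτ)) = 1 / (1 − 0.5263) = 2.111

2.1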